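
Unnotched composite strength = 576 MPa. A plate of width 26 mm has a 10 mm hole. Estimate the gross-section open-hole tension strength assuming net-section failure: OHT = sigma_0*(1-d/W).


OHT = sigma_0*(1-d/W) = 576*(1-10/26) = 354.5 MPa

354.5 MPa


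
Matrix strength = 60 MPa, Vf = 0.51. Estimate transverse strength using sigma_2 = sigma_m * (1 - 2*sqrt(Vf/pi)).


factor = 1 - 2*sqrt(0.51/pi) = 0.1942
sigma_2 = 60 * 0.1942 = 11.65 MPa

11.65 MPa


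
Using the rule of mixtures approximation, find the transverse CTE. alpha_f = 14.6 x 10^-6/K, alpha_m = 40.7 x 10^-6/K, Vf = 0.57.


alpha_2 = alpha_f*Vf + alpha_m*(1-Vf) = 14.6*0.57 + 40.7*0.43 = 25.8 x 10^-6/K

25.8 x 10^-6/K


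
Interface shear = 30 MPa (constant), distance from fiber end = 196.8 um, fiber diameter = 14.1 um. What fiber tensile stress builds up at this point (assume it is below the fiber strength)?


Force balance: sigma_f * (pi*d^2/4) = tau * (pi*d) * x  ->  sigma_f = 4 * tau * x / d
sigma_f = 4 * 30 * 196.8 / 14.1 = 1674.9 MPa

1674.9 MPa


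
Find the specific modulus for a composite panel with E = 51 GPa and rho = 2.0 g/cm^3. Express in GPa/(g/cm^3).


Specific stiffness = E/rho = 51/2.0 = 25.5 GPa/(g/cm^3)

25.5 GPa/(g/cm^3)


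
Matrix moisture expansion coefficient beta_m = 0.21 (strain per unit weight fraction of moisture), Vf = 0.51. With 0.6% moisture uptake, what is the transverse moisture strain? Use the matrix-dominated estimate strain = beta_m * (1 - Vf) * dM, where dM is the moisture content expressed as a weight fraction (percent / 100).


dM = 0.6/100 = 0.006
strain = beta_m * (1-Vf) * dM = 0.21 * 0.49 * 0.006 = 0.0006174

0.0006174


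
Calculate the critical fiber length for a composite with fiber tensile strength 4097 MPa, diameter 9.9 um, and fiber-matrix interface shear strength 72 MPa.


Lc = sigma_f * d / (2 * tau_i) = 4097 * 9.9 / (2 * 72) = 281.7 um

281.7 um


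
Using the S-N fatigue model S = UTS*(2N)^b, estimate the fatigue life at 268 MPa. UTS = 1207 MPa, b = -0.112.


N = 0.5 * (S/UTS)^(1/b) = 0.5 * (268/1207)^(1/-0.112) = 342324.9400 cycles

342324.9400 cycles


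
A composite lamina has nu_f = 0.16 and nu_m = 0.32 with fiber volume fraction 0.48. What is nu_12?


nu_12 = nu_f*Vf + nu_m*(1-Vf) = 0.16*0.48 + 0.32*0.52 = 0.2432

0.2432


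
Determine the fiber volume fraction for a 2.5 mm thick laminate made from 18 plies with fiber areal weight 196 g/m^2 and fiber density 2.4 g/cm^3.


Vf = n * FAW / (rho_f * h * 1000) = 18 * 196 / (2.4 * 2.5 * 1000) = 0.588

0.588


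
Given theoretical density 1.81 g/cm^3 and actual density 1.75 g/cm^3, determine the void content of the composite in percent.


Void% = (rho_theo - rho_actual)/rho_theo * 100 = (1.81 - 1.75)/1.81 * 100 = 3.31%

3.31%


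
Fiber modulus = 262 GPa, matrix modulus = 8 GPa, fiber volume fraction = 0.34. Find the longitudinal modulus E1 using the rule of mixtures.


E1 = Ef*Vf + Em*(1-Vf) = 262*0.34 + 8*0.66 = 94.36 GPa

94.36 GPa


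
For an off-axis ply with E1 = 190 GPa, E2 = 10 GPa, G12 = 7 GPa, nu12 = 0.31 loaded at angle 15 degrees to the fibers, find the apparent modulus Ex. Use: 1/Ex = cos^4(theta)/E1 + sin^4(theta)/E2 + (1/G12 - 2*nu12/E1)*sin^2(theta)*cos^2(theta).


cos^4(15) = 0.870513, sin^4(15) = 0.004487, sin^2(15)*cos^2(15) = 0.0625
1/G12 - 2*nu12/E1 = 1/7 - 2*0.31/190 = 0.139594 GPa^-1
1/Ex = 0.870513/190 + 0.004487/10 + 0.139594*0.0625 = 0.013755 GPa^-1
Ex = 72.7 GPa

72.7 GPa


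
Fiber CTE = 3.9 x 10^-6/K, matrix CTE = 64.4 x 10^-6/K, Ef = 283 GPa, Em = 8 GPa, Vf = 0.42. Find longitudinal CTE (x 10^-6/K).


E1 = Ef*Vf + Em*(1-Vf) = 123.5
alpha_1 = (alpha_f*Ef*Vf + alpha_m*Em*(1-Vf))/E1 = 6.17 x 10^-6/K

6.17 x 10^-6/K


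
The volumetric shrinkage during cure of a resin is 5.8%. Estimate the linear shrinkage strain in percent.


Linear shrinkage ≈ vol_shrink/3 = 5.8/3 = 1.933%

1.933%


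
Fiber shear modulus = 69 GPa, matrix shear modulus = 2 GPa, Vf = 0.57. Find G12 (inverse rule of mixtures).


1/G12 = Vf/Gf + (1-Vf)/Gm = 0.57/69 + 0.43/2
G12 = 4.48 GPa

4.48 GPa


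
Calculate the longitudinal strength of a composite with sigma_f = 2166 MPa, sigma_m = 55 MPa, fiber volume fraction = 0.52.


sigma_1 = sigma_f*Vf + sigma_m*(1-Vf) = 2166*0.52 + 55*0.48 = 1152.7 MPa

1152.7 MPa


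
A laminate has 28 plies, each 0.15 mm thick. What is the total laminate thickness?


h = n * t_ply = 28 * 0.15 = 4.2 mm

4.2 mm


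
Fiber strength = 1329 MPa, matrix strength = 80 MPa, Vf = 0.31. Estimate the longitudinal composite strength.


sigma_1 = sigma_f*Vf + sigma_m*(1-Vf) = 1329*0.31 + 80*0.69 = 467.2 MPa

467.2 MPa


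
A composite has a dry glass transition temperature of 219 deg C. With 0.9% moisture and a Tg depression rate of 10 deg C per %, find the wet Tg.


Tg_wet = Tg_dry - k*moisture = 219 - 10*0.9 = 210.0 deg C

210.0 deg C


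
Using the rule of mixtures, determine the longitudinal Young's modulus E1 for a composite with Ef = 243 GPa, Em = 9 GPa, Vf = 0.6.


E1 = Ef*Vf + Em*(1-Vf) = 243*0.6 + 9*0.4 = 149.4 GPa

149.4 GPa


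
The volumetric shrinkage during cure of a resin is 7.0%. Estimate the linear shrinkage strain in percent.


Linear shrinkage ≈ vol_shrink/3 = 7.0/3 = 2.333%

2.333%


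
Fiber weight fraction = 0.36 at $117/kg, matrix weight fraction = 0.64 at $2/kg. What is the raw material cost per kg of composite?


Cost = cost_f*Wf + cost_m*Wm = 117*0.36 + 2*0.64 = $43.4/kg

$43.4/kg


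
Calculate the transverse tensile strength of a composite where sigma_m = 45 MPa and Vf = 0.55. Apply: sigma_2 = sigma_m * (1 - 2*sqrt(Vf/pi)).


factor = 1 - 2*sqrt(0.55/pi) = 0.1632
sigma_2 = 45 * 0.1632 = 7.34 MPa

7.34 MPa


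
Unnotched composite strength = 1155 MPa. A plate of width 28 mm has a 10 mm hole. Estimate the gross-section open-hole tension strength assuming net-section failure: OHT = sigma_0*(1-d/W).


OHT = sigma_0*(1-d/W) = 1155*(1-10/28) = 742.5 MPa

742.5 MPa


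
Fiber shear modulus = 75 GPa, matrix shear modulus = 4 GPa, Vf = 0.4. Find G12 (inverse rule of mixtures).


1/G12 = Vf/Gf + (1-Vf)/Gm = 0.4/75 + 0.6/4
G12 = 6.44 GPa

6.44 GPa


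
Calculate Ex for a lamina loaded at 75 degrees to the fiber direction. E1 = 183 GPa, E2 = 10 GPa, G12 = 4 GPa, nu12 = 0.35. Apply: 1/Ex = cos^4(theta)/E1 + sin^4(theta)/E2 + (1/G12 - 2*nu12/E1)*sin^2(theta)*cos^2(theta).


cos^4(75) = 0.004487, sin^4(75) = 0.870513, sin^2(75)*cos^2(75) = 0.0625
1/G12 - 2*nu12/E1 = 1/4 - 2*0.35/183 = 0.246175 GPa^-1
1/Ex = 0.004487/183 + 0.870513/10 + 0.246175*0.0625 = 0.1024617 GPa^-1
Ex = 9.76 GPa

9.76 GPa


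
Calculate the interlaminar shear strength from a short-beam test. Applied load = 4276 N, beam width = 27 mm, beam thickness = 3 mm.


ILSS = 3F/(4bh) = 3*4276/(4*27*3) = 39.59 MPa

39.59 MPa


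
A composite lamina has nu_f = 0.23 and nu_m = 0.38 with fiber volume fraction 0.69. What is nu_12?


nu_12 = nu_f*Vf + nu_m*(1-Vf) = 0.23*0.69 + 0.38*0.31 = 0.2765

0.2765


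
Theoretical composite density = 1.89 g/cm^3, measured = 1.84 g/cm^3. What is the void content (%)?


Void% = (rho_theo - rho_actual)/rho_theo * 100 = (1.89 - 1.84)/1.89 * 100 = 2.65%

2.65%


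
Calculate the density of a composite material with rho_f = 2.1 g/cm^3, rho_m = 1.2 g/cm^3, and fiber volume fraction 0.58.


rho_c = rho_f*Vf + rho_m*(1-Vf) = 2.1*0.58 + 1.2*0.42 = 1.722 g/cm^3

1.722 g/cm^3


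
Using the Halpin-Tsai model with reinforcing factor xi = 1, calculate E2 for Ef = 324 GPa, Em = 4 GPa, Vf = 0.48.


eta = (Ef/Em - 1)/(Ef/Em + xi) = (81.0 - 1)/(81.0 + 1) = 0.9756
E2 = Em*(1+xi*eta*Vf)/(1-eta*Vf) = 11.05 GPa

11.05 GPa


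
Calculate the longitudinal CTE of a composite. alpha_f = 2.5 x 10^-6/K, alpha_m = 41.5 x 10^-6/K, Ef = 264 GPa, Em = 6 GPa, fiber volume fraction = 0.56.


E1 = Ef*Vf + Em*(1-Vf) = 150.48
alpha_1 = (alpha_f*Ef*Vf + alpha_m*Em*(1-Vf))/E1 = 3.18 x 10^-6/K

3.18 x 10^-6/K


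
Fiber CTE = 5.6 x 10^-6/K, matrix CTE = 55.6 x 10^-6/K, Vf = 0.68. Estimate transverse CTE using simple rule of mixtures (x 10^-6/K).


alpha_2 = alpha_f*Vf + alpha_m*(1-Vf) = 5.6*0.68 + 55.6*0.32 = 21.6 x 10^-6/K

21.6 x 10^-6/K


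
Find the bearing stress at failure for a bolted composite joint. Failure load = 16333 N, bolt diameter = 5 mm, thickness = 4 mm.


sigma_br = F/(d*h) = 16333/(5*4) = 816.7 MPa

816.7 MPa


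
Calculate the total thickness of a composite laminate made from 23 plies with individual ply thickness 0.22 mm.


h = n * t_ply = 23 * 0.22 = 5.06 mm

5.06 mm


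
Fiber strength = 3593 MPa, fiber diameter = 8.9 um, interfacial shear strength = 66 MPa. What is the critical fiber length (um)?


Lc = sigma_f * d / (2 * tau_i) = 3593 * 8.9 / (2 * 66) = 242.3 um

242.3 um


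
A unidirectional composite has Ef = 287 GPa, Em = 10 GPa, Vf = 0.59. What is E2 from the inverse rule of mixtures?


1/E2 = Vf/Ef + (1-Vf)/Em = 0.59/287 + 0.41/10
E2 = 23.23 GPa

23.23 GPa


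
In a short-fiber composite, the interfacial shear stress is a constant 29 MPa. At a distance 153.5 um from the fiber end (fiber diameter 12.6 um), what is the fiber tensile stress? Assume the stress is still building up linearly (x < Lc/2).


Force balance: sigma_f * (pi*d^2/4) = tau * (pi*d) * x  ->  sigma_f = 4 * tau * x / d
sigma_f = 4 * 29 * 153.5 / 12.6 = 1413.2 MPa

1413.2 MPa


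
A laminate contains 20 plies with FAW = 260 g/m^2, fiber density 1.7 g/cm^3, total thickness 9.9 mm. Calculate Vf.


Vf = n * FAW / (rho_f * h * 1000) = 20 * 260 / (1.7 * 9.9 * 1000) = 0.309

0.309


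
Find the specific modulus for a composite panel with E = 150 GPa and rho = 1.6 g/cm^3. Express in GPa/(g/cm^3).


Specific stiffness = E/rho = 150/1.6 = 93.8 GPa/(g/cm^3)

93.8 GPa/(g/cm^3)


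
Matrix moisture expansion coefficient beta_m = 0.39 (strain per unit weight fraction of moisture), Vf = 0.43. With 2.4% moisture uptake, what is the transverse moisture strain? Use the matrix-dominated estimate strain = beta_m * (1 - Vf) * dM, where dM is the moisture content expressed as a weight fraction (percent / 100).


dM = 2.4/100 = 0.024
strain = beta_m * (1-Vf) * dM = 0.39 * 0.57 * 0.024 = 0.0053352

0.0053352


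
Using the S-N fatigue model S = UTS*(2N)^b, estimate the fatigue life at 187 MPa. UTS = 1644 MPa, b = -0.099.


N = 0.5 * (S/UTS)^(1/b) = 0.5 * (187/1644)^(1/-0.099) = 1.7176e+09 cycles

1.7176e+09 cycles


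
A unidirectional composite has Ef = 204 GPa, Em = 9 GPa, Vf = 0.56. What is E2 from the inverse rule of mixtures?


1/E2 = Vf/Ef + (1-Vf)/Em = 0.56/204 + 0.44/9
E2 = 19.37 GPa

19.37 GPa


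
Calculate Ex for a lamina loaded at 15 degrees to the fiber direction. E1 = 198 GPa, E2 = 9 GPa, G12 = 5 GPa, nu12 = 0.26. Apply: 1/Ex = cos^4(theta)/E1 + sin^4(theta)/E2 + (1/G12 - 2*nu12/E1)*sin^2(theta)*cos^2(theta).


cos^4(15) = 0.870513, sin^4(15) = 0.004487, sin^2(15)*cos^2(15) = 0.0625
1/G12 - 2*nu12/E1 = 1/5 - 2*0.26/198 = 0.197374 GPa^-1
1/Ex = 0.870513/198 + 0.004487/9 + 0.197374*0.0625 = 0.017231 GPa^-1
Ex = 58.04 GPa

58.04 GPa


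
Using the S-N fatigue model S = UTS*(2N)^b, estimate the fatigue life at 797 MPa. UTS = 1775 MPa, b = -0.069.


N = 0.5 * (S/UTS)^(1/b) = 0.5 * (797/1775)^(1/-0.069) = 54787.3975 cycles

54787.3975 cycles


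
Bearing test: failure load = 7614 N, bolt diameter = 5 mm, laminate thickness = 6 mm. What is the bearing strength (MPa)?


sigma_br = F/(d*h) = 7614/(5*6) = 253.8 MPa

253.8 MPa


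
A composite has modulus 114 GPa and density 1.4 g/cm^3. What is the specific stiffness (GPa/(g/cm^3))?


Specific stiffness = E/rho = 114/1.4 = 81.4 GPa/(g/cm^3)

81.4 GPa/(g/cm^3)


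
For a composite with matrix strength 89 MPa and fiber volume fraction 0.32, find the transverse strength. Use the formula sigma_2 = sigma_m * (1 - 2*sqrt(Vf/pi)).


factor = 1 - 2*sqrt(0.32/pi) = 0.3617
sigma_2 = 89 * 0.3617 = 32.19 MPa

32.19 MPa


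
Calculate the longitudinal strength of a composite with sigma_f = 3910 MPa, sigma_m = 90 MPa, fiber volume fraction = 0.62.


sigma_1 = sigma_f*Vf + sigma_m*(1-Vf) = 3910*0.62 + 90*0.38 = 2458.4 MPa

2458.4 MPa


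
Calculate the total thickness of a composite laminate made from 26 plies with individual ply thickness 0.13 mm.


h = n * t_ply = 26 * 0.13 = 3.38 mm

3.38 mm


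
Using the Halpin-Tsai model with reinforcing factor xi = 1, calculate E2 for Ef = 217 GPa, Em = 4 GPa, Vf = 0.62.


eta = (Ef/Em - 1)/(Ef/Em + xi) = (54.25 - 1)/(54.25 + 1) = 0.9638
E2 = Em*(1+xi*eta*Vf)/(1-eta*Vf) = 15.88 GPa

15.88 GPa


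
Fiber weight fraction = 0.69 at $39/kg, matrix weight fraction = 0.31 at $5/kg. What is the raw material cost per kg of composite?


Cost = cost_f*Wf + cost_m*Wm = 39*0.69 + 5*0.31 = $28.46/kg

$28.46/kg


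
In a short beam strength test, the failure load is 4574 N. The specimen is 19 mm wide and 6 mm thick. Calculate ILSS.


ILSS = 3F/(4bh) = 3*4574/(4*19*6) = 30.09 MPa

30.09 MPa


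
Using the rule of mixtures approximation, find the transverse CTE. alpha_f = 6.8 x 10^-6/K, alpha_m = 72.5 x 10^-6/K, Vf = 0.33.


alpha_2 = alpha_f*Vf + alpha_m*(1-Vf) = 6.8*0.33 + 72.5*0.67 = 50.8 x 10^-6/K

50.8 x 10^-6/K


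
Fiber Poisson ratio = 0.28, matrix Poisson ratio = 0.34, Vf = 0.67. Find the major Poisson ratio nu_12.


nu_12 = nu_f*Vf + nu_m*(1-Vf) = 0.28*0.67 + 0.34*0.33 = 0.2998

0.2998


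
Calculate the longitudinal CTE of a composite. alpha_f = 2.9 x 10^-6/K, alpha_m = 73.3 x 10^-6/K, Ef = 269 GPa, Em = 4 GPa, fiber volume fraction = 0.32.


E1 = Ef*Vf + Em*(1-Vf) = 88.8
alpha_1 = (alpha_f*Ef*Vf + alpha_m*Em*(1-Vf))/E1 = 5.06 x 10^-6/K

5.06 x 10^-6/K


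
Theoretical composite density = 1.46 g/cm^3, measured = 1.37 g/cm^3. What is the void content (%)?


Void% = (rho_theo - rho_actual)/rho_theo * 100 = (1.46 - 1.37)/1.46 * 100 = 6.16%

6.16%


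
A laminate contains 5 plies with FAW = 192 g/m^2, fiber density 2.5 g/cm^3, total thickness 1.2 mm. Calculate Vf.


Vf = n * FAW / (rho_f * h * 1000) = 5 * 192 / (2.5 * 1.2 * 1000) = 0.32

0.32


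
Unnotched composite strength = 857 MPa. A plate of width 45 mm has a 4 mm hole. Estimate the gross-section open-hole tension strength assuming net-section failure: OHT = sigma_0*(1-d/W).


OHT = sigma_0*(1-d/W) = 857*(1-4/45) = 780.8 MPa

780.8 MPa


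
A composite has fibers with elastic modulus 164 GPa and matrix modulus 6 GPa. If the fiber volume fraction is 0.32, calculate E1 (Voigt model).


E1 = Ef*Vf + Em*(1-Vf) = 164*0.32 + 6*0.68 = 56.56 GPa

56.56 GPa


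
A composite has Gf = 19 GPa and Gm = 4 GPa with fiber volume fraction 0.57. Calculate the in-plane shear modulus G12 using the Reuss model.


1/G12 = Vf/Gf + (1-Vf)/Gm = 0.57/19 + 0.43/4
G12 = 7.27 GPa

7.27 GPa


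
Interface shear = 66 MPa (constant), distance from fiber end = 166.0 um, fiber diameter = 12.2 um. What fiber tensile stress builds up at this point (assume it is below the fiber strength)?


Force balance: sigma_f * (pi*d^2/4) = tau * (pi*d) * x  ->  sigma_f = 4 * tau * x / d
sigma_f = 4 * 66 * 166.0 / 12.2 = 3592.1 MPa

3592.1 MPa


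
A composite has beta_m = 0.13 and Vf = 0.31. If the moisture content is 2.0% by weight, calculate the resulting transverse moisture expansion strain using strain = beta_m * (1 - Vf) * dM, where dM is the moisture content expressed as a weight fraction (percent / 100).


dM = 2.0/100 = 0.02
strain = beta_m * (1-Vf) * dM = 0.13 * 0.69 * 0.02 = 0.001794

0.001794


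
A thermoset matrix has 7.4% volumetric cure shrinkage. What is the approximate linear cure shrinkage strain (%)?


Linear shrinkage ≈ vol_shrink/3 = 7.4/3 = 2.467%

2.467%


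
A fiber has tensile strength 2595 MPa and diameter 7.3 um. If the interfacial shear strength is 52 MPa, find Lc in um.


Lc = sigma_f * d / (2 * tau_i) = 2595 * 7.3 / (2 * 52) = 182.1 um

182.1 um


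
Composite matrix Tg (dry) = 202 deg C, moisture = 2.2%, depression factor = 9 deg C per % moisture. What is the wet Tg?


Tg_wet = Tg_dry - k*moisture = 202 - 9*2.2 = 182.2 deg C

182.2 deg C


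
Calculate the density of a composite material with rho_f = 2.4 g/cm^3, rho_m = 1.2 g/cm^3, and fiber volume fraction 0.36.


rho_c = rho_f*Vf + rho_m*(1-Vf) = 2.4*0.36 + 1.2*0.64 = 1.632 g/cm^3

1.632 g/cm^3


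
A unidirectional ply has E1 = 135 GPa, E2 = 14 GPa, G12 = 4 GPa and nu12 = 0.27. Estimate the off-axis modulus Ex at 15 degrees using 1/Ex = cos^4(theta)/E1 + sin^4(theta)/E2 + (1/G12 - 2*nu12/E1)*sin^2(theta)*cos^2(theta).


cos^4(15) = 0.870513, sin^4(15) = 0.004487, sin^2(15)*cos^2(15) = 0.0625
1/G12 - 2*nu12/E1 = 1/4 - 2*0.27/135 = 0.246 GPa^-1
1/Ex = 0.870513/135 + 0.004487/14 + 0.246*0.0625 = 0.0221438 GPa^-1
Ex = 45.16 GPa

45.16 GPa


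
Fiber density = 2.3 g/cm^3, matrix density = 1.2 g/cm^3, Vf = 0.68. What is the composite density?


rho_c = rho_f*Vf + rho_m*(1-Vf) = 2.3*0.68 + 1.2*0.32 = 1.948 g/cm^3

1.948 g/cm^3


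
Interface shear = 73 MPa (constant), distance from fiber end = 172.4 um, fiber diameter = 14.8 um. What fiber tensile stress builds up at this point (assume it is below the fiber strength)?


Force balance: sigma_f * (pi*d^2/4) = tau * (pi*d) * x  ->  sigma_f = 4 * tau * x / d
sigma_f = 4 * 73 * 172.4 / 14.8 = 3401.4 MPa

3401.4 MPa


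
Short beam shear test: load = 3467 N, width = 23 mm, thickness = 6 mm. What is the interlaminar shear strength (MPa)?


ILSS = 3F/(4bh) = 3*3467/(4*23*6) = 18.84 MPa

18.84 MPa


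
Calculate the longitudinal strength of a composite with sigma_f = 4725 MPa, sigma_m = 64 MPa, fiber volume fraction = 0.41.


sigma_1 = sigma_f*Vf + sigma_m*(1-Vf) = 4725*0.41 + 64*0.59 = 1975.0 MPa

1975.0 MPa


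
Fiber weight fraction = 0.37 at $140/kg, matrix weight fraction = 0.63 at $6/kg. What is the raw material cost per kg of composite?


Cost = cost_f*Wf + cost_m*Wm = 140*0.37 + 6*0.63 = $55.58/kg

$55.58/kg


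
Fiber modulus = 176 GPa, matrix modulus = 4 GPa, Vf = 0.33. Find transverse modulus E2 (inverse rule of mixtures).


1/E2 = Vf/Ef + (1-Vf)/Em = 0.33/176 + 0.67/4
E2 = 5.9 GPa

5.9 GPa


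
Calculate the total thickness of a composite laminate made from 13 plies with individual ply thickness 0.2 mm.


h = n * t_ply = 13 * 0.2 = 2.6 mm

2.6 mm


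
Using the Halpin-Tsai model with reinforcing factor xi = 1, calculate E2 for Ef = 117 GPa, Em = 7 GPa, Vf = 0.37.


eta = (Ef/Em - 1)/(Ef/Em + xi) = (16.7143 - 1)/(16.7143 + 1) = 0.8871
E2 = Em*(1+xi*eta*Vf)/(1-eta*Vf) = 13.84 GPa

13.84 GPa


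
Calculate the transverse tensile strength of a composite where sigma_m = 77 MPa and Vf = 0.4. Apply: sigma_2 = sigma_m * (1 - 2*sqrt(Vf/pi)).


factor = 1 - 2*sqrt(0.4/pi) = 0.2864
sigma_2 = 77 * 0.2864 = 22.05 MPa

22.05 MPa


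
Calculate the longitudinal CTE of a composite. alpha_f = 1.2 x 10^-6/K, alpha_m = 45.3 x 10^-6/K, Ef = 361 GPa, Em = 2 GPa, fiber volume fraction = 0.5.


E1 = Ef*Vf + Em*(1-Vf) = 181.5
alpha_1 = (alpha_f*Ef*Vf + alpha_m*Em*(1-Vf))/E1 = 1.44 x 10^-6/K

1.44 x 10^-6/K


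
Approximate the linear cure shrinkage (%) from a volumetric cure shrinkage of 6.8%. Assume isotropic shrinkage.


Linear shrinkage ≈ vol_shrink/3 = 6.8/3 = 2.267%

2.267%


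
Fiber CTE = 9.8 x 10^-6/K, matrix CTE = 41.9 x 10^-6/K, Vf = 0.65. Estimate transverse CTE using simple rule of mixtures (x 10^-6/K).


alpha_2 = alpha_f*Vf + alpha_m*(1-Vf) = 9.8*0.65 + 41.9*0.35 = 21.0 x 10^-6/K

21.0 x 10^-6/K


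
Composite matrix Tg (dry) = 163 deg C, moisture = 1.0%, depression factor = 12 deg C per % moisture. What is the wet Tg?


Tg_wet = Tg_dry - k*moisture = 163 - 12*1.0 = 151.0 deg C

151.0 deg C


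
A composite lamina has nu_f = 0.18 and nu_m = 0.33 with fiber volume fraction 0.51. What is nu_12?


nu_12 = nu_f*Vf + nu_m*(1-Vf) = 0.18*0.51 + 0.33*0.49 = 0.2535

0.2535


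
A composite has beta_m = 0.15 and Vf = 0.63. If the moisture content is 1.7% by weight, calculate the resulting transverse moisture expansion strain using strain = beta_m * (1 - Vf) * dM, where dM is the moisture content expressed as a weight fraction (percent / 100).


dM = 1.7/100 = 0.017
strain = beta_m * (1-Vf) * dM = 0.15 * 0.37 * 0.017 = 0.0009435

0.0009435


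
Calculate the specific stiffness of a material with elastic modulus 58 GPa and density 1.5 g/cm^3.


Specific stiffness = E/rho = 58/1.5 = 38.7 GPa/(g/cm^3)

38.7 GPa/(g/cm^3)


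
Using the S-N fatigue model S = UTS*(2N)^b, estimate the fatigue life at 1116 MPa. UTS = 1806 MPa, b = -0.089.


N = 0.5 * (S/UTS)^(1/b) = 0.5 * (1116/1806)^(1/-0.089) = 111.6571 cycles

111.6571 cycles


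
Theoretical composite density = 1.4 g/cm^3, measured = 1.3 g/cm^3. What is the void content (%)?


Void% = (rho_theo - rho_actual)/rho_theo * 100 = (1.4 - 1.3)/1.4 * 100 = 7.14%

7.14%


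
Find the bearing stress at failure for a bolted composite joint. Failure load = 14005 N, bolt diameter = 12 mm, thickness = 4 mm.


sigma_br = F/(d*h) = 14005/(12*4) = 291.8 MPa

291.8 MPa


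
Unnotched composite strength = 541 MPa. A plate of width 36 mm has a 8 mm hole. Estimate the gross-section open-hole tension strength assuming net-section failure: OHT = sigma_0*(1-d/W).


OHT = sigma_0*(1-d/W) = 541*(1-8/36) = 420.8 MPa

420.8 MPa


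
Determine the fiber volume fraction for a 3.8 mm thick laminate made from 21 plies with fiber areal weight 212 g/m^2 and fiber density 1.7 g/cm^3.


Vf = n * FAW / (rho_f * h * 1000) = 21 * 212 / (1.7 * 3.8 * 1000) = 0.6892

0.6892


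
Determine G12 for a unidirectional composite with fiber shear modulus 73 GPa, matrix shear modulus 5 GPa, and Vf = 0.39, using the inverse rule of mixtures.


1/G12 = Vf/Gf + (1-Vf)/Gm = 0.39/73 + 0.61/5
G12 = 7.85 GPa

7.85 GPa


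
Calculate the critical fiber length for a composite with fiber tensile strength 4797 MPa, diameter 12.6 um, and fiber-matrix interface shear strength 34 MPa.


Lc = sigma_f * d / (2 * tau_i) = 4797 * 12.6 / (2 * 34) = 888.9 um

888.9 um


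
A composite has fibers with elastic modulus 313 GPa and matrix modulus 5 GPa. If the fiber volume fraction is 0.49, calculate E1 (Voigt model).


E1 = Ef*Vf + Em*(1-Vf) = 313*0.49 + 5*0.51 = 155.92 GPa

155.92 GPa


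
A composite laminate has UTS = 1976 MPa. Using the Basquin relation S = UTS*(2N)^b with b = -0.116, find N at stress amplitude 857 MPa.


N = 0.5 * (S/UTS)^(1/b) = 0.5 * (857/1976)^(1/-0.116) = 670.8246 cycles

670.8246 cycles


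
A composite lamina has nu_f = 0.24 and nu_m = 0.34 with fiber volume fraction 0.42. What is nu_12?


nu_12 = nu_f*Vf + nu_m*(1-Vf) = 0.24*0.42 + 0.34*0.58 = 0.298

0.298


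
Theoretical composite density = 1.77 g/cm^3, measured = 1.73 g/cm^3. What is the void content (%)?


Void% = (rho_theo - rho_actual)/rho_theo * 100 = (1.77 - 1.73)/1.77 * 100 = 2.26%

2.26%


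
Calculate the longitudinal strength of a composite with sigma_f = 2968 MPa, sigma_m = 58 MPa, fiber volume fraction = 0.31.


sigma_1 = sigma_f*Vf + sigma_m*(1-Vf) = 2968*0.31 + 58*0.69 = 960.1 MPa

960.1 MPa


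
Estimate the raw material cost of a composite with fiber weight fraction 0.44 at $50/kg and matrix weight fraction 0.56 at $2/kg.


Cost = cost_f*Wf + cost_m*Wm = 50*0.44 + 2*0.56 = $23.12/kg

$23.12/kg


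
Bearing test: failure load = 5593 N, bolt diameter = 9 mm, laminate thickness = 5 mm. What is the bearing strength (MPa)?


sigma_br = F/(d*h) = 5593/(9*5) = 124.3 MPa

124.3 MPa


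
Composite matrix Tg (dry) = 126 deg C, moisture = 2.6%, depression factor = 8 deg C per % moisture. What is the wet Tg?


Tg_wet = Tg_dry - k*moisture = 126 - 8*2.6 = 105.2 deg C

105.2 deg C


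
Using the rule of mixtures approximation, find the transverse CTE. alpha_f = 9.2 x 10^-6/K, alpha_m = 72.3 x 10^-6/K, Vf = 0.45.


alpha_2 = alpha_f*Vf + alpha_m*(1-Vf) = 9.2*0.45 + 72.3*0.55 = 43.9 x 10^-6/K

43.9 x 10^-6/K


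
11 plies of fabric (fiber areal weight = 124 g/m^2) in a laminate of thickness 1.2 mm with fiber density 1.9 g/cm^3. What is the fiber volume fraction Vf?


Vf = n * FAW / (rho_f * h * 1000) = 11 * 124 / (1.9 * 1.2 * 1000) = 0.5982

0.5982


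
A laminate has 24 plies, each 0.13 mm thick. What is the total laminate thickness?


h = n * t_ply = 24 * 0.13 = 3.12 mm

3.12 mm


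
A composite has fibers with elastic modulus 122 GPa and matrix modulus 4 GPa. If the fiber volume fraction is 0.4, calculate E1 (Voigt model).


E1 = Ef*Vf + Em*(1-Vf) = 122*0.4 + 4*0.6 = 51.2 GPa

51.2 GPa


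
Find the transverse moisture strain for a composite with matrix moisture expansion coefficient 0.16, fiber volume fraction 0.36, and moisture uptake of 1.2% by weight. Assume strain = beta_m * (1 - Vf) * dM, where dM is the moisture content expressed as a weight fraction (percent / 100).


dM = 1.2/100 = 0.012
strain = beta_m * (1-Vf) * dM = 0.16 * 0.64 * 0.012 = 0.0012288

0.0012288


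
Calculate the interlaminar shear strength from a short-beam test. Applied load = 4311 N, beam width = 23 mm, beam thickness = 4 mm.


ILSS = 3F/(4bh) = 3*4311/(4*23*4) = 35.14 MPa

35.14 MPa


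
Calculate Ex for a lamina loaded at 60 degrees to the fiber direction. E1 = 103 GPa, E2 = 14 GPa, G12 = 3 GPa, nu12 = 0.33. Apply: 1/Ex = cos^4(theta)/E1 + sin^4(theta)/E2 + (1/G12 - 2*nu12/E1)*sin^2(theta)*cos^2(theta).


cos^4(60) = 0.0625, sin^4(60) = 0.5625, sin^2(60)*cos^2(60) = 0.1875
1/G12 - 2*nu12/E1 = 1/3 - 2*0.33/103 = 0.326926 GPa^-1
1/Ex = 0.0625/103 + 0.5625/14 + 0.326926*0.1875 = 0.1020839 GPa^-1
Ex = 9.8 GPa

9.8 GPa


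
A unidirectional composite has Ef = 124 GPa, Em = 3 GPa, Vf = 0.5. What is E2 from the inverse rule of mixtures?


1/E2 = Vf/Ef + (1-Vf)/Em = 0.5/124 + 0.5/3
E2 = 5.86 GPa

5.86 GPa


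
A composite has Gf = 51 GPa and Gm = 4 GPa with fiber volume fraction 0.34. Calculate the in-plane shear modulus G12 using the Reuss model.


1/G12 = Vf/Gf + (1-Vf)/Gm = 0.34/51 + 0.66/4
G12 = 5.83 GPa

5.83 GPa


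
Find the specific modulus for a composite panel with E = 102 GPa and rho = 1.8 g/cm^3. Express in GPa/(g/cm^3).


Specific stiffness = E/rho = 102/1.8 = 56.7 GPa/(g/cm^3)

56.7 GPa/(g/cm^3)


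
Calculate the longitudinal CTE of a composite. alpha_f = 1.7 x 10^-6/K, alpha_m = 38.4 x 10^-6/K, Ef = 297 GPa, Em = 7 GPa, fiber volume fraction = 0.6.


E1 = Ef*Vf + Em*(1-Vf) = 181.0
alpha_1 = (alpha_f*Ef*Vf + alpha_m*Em*(1-Vf))/E1 = 2.27 x 10^-6/K

2.27 x 10^-6/K


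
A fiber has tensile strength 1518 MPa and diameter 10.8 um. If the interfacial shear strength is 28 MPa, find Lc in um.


Lc = sigma_f * d / (2 * tau_i) = 1518 * 10.8 / (2 * 28) = 292.8 um

292.8 um


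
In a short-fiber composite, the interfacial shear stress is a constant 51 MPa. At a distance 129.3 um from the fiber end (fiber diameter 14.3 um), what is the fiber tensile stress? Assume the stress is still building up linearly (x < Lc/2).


Force balance: sigma_f * (pi*d^2/4) = tau * (pi*d) * x  ->  sigma_f = 4 * tau * x / d
sigma_f = 4 * 51 * 129.3 / 14.3 = 1844.6 MPa

1844.6 MPa


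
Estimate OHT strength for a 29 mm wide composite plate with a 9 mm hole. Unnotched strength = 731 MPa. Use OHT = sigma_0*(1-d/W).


OHT = sigma_0*(1-d/W) = 731*(1-9/29) = 504.1 MPa

504.1 MPa


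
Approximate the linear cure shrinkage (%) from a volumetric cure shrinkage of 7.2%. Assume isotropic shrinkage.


Linear shrinkage ≈ vol_shrink/3 = 7.2/3 = 2.4%

2.4%


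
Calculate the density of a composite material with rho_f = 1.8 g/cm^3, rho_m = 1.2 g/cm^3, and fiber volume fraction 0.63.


rho_c = rho_f*Vf + rho_m*(1-Vf) = 1.8*0.63 + 1.2*0.37 = 1.578 g/cm^3

1.578 g/cm^3


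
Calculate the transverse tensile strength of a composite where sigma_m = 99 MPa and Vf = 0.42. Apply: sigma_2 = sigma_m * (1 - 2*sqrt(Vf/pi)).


factor = 1 - 2*sqrt(0.42/pi) = 0.2687
sigma_2 = 99 * 0.2687 = 26.6 MPa

26.6 MPa


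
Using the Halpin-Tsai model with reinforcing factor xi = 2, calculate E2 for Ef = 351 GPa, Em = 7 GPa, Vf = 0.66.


eta = (Ef/Em - 1)/(Ef/Em + xi) = (50.1429 - 1)/(50.1429 + 2) = 0.9425
E2 = Em*(1+xi*eta*Vf)/(1-eta*Vf) = 41.56 GPa

41.56 GPa


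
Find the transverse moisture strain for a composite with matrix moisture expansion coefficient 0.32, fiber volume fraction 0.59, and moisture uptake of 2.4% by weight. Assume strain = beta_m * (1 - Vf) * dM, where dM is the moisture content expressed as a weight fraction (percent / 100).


dM = 2.4/100 = 0.024
strain = beta_m * (1-Vf) * dM = 0.32 * 0.41 * 0.024 = 0.0031488

0.0031488


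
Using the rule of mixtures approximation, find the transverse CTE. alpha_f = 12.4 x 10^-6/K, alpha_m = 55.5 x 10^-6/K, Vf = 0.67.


alpha_2 = alpha_f*Vf + alpha_m*(1-Vf) = 12.4*0.67 + 55.5*0.33 = 26.6 x 10^-6/K

26.6 x 10^-6/K


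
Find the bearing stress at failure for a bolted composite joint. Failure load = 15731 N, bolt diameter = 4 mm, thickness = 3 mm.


sigma_br = F/(d*h) = 15731/(4*3) = 1310.9 MPa

1310.9 MPa


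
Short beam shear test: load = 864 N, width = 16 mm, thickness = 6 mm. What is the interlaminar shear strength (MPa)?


ILSS = 3F/(4bh) = 3*864/(4*16*6) = 6.75 MPa

6.75 MPa


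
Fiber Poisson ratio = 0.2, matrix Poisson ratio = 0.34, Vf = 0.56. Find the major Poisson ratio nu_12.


nu_12 = nu_f*Vf + nu_m*(1-Vf) = 0.2*0.56 + 0.34*0.44 = 0.2616

0.2616


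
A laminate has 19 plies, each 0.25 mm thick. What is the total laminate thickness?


h = n * t_ply = 19 * 0.25 = 4.75 mm

4.75 mm


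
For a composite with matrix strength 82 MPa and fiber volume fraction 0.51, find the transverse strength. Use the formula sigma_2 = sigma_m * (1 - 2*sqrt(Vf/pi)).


factor = 1 - 2*sqrt(0.51/pi) = 0.1942
sigma_2 = 82 * 0.1942 = 15.92 MPa

15.92 MPa


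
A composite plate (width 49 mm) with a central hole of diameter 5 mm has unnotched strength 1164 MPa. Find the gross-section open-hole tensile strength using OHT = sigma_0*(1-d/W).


OHT = sigma_0*(1-d/W) = 1164*(1-5/49) = 1045.2 MPa

1045.2 MPa


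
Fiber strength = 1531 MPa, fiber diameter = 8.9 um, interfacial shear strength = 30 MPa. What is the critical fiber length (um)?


Lc = sigma_f * d / (2 * tau_i) = 1531 * 8.9 / (2 * 30) = 227.1 um

227.1 um


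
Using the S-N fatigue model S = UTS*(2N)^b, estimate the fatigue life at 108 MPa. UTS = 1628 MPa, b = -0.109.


N = 0.5 * (S/UTS)^(1/b) = 0.5 * (108/1628)^(1/-0.109) = 3.2242e+10 cycles

3.2242e+10 cycles


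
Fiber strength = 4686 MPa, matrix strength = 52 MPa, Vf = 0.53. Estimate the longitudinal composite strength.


sigma_1 = sigma_f*Vf + sigma_m*(1-Vf) = 4686*0.53 + 52*0.47 = 2508.0 MPa

2508.0 MPa


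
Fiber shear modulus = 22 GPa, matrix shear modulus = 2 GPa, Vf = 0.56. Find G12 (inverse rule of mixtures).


1/G12 = Vf/Gf + (1-Vf)/Gm = 0.56/22 + 0.44/2
G12 = 4.07 GPa

4.07 GPa


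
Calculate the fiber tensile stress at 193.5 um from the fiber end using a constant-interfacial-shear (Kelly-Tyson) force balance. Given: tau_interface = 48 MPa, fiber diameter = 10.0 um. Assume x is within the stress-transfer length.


Force balance: sigma_f * (pi*d^2/4) = tau * (pi*d) * x  ->  sigma_f = 4 * tau * x / d
sigma_f = 4 * 48 * 193.5 / 10.0 = 3715.2 MPa

3715.2 MPa


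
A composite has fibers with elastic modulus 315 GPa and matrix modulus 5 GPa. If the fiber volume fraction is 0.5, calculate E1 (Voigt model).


E1 = Ef*Vf + Em*(1-Vf) = 315*0.5 + 5*0.5 = 160.0 GPa

160.0 GPa


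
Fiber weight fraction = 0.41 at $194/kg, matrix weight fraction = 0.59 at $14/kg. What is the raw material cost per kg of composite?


Cost = cost_f*Wf + cost_m*Wm = 194*0.41 + 14*0.59 = $87.8/kg

$87.8/kg


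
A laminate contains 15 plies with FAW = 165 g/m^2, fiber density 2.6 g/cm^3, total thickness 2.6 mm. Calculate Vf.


Vf = n * FAW / (rho_f * h * 1000) = 15 * 165 / (2.6 * 2.6 * 1000) = 0.3661

0.3661


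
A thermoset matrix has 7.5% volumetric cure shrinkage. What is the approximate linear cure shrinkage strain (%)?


Linear shrinkage ≈ vol_shrink/3 = 7.5/3 = 2.5%

2.5%


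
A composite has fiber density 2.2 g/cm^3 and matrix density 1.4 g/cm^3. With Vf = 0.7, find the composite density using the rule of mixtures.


rho_c = rho_f*Vf + rho_m*(1-Vf) = 2.2*0.7 + 1.4*0.3 = 1.96 g/cm^3

1.96 g/cm^3


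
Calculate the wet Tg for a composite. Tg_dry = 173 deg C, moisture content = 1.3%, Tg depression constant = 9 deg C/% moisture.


Tg_wet = Tg_dry - k*moisture = 173 - 9*1.3 = 161.3 deg C

161.3 deg C


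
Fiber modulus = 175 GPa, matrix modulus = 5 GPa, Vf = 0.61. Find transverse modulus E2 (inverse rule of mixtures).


1/E2 = Vf/Ef + (1-Vf)/Em = 0.61/175 + 0.39/5
E2 = 12.27 GPa

12.27 GPa


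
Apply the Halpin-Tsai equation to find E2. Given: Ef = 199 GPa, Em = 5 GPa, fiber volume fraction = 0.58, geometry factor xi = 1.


eta = (Ef/Em - 1)/(Ef/Em + xi) = (39.8 - 1)/(39.8 + 1) = 0.951
E2 = Em*(1+xi*eta*Vf)/(1-eta*Vf) = 17.3 GPa

17.3 GPa


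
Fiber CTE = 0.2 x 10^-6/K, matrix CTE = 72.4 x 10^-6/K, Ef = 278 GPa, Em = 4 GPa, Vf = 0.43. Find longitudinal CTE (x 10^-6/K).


E1 = Ef*Vf + Em*(1-Vf) = 121.82
alpha_1 = (alpha_f*Ef*Vf + alpha_m*Em*(1-Vf))/E1 = 1.55 x 10^-6/K

1.55 x 10^-6/K


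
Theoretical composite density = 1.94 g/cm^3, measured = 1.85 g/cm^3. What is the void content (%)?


Void% = (rho_theo - rho_actual)/rho_theo * 100 = (1.94 - 1.85)/1.94 * 100 = 4.64%

4.64%


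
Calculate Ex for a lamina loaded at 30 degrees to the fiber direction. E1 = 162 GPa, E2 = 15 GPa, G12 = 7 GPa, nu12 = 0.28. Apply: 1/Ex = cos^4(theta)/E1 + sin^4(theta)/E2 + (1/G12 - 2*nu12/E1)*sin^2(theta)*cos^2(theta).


cos^4(30) = 0.5625, sin^4(30) = 0.0625, sin^2(30)*cos^2(30) = 0.1875
1/G12 - 2*nu12/E1 = 1/7 - 2*0.28/162 = 0.1394 GPa^-1
1/Ex = 0.5625/162 + 0.0625/15 + 0.1394*0.1875 = 0.0337765 GPa^-1
Ex = 29.61 GPa

29.61 GPa


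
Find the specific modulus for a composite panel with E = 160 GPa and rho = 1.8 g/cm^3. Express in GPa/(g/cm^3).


Specific stiffness = E/rho = 160/1.8 = 88.9 GPa/(g/cm^3)

88.9 GPa/(g/cm^3)


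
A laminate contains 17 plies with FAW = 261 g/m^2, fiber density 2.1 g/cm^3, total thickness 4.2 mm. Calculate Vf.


Vf = n * FAW / (rho_f * h * 1000) = 17 * 261 / (2.1 * 4.2 * 1000) = 0.5031

0.5031


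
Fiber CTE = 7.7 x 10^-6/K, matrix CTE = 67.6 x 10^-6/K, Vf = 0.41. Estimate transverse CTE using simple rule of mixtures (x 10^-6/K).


alpha_2 = alpha_f*Vf + alpha_m*(1-Vf) = 7.7*0.41 + 67.6*0.59 = 43.0 x 10^-6/K

43.0 x 10^-6/K


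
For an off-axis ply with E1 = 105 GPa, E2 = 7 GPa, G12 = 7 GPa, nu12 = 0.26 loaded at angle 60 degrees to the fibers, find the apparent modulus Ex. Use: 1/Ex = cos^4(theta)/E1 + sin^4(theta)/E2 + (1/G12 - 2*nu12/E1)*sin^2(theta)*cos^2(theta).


cos^4(60) = 0.0625, sin^4(60) = 0.5625, sin^2(60)*cos^2(60) = 0.1875
1/G12 - 2*nu12/E1 = 1/7 - 2*0.26/105 = 0.137905 GPa^-1
1/Ex = 0.0625/105 + 0.5625/7 + 0.137905*0.1875 = 0.1068095 GPa^-1
Ex = 9.36 GPa

9.36 GPa


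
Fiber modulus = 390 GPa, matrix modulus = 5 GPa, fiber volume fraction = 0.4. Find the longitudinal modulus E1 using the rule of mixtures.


E1 = Ef*Vf + Em*(1-Vf) = 390*0.4 + 5*0.6 = 159.0 GPa

159.0 GPa


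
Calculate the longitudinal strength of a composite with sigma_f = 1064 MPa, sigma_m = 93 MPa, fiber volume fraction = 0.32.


sigma_1 = sigma_f*Vf + sigma_m*(1-Vf) = 1064*0.32 + 93*0.68 = 403.7 MPa

403.7 MPa


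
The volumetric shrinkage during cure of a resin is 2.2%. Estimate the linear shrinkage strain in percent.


Linear shrinkage ≈ vol_shrink/3 = 2.2/3 = 0.733%

0.733%


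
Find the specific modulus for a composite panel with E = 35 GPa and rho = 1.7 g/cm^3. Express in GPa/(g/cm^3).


Specific stiffness = E/rho = 35/1.7 = 20.6 GPa/(g/cm^3)

20.6 GPa/(g/cm^3)


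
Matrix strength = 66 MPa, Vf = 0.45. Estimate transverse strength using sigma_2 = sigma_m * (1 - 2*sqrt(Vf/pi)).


factor = 1 - 2*sqrt(0.45/pi) = 0.2431
sigma_2 = 66 * 0.2431 = 16.04 MPa

16.04 MPa


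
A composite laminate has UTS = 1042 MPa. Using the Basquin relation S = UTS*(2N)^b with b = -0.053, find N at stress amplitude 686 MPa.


N = 0.5 * (S/UTS)^(1/b) = 0.5 * (686/1042)^(1/-0.053) = 1331.4382 cycles

1331.4382 cycles


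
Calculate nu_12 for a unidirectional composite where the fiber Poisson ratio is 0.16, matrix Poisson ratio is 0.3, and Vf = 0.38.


nu_12 = nu_f*Vf + nu_m*(1-Vf) = 0.16*0.38 + 0.3*0.62 = 0.2468

0.2468


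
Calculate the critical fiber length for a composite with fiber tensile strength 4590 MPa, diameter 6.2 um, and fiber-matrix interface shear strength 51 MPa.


Lc = sigma_f * d / (2 * tau_i) = 4590 * 6.2 / (2 * 51) = 279.0 um

279.0 um


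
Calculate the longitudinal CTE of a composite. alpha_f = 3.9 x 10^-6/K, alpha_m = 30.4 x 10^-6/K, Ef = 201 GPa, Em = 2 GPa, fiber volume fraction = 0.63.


E1 = Ef*Vf + Em*(1-Vf) = 127.37
alpha_1 = (alpha_f*Ef*Vf + alpha_m*Em*(1-Vf))/E1 = 4.05 x 10^-6/K

4.05 x 10^-6/K


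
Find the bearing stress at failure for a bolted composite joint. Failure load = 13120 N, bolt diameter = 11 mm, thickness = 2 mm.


sigma_br = F/(d*h) = 13120/(11*2) = 596.4 MPa

596.4 MPa


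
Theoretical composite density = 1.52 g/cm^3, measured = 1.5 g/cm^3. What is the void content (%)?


Void% = (rho_theo - rho_actual)/rho_theo * 100 = (1.52 - 1.5)/1.52 * 100 = 1.32%

1.32%


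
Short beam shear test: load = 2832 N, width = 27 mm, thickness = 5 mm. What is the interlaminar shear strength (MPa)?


ILSS = 3F/(4bh) = 3*2832/(4*27*5) = 15.73 MPa

15.73 MPa


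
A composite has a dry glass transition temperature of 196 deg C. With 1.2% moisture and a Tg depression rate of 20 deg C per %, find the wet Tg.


Tg_wet = Tg_dry - k*moisture = 196 - 20*1.2 = 172.0 deg C

172.0 deg C


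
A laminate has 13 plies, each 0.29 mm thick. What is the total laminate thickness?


h = n * t_ply = 13 * 0.29 = 3.77 mm

3.77 mm


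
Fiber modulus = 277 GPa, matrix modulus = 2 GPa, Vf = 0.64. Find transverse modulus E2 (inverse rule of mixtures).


1/E2 = Vf/Ef + (1-Vf)/Em = 0.64/277 + 0.36/2
E2 = 5.49 GPa

5.49 GPa


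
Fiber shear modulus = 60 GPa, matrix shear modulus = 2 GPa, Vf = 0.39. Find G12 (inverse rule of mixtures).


1/G12 = Vf/Gf + (1-Vf)/Gm = 0.39/60 + 0.61/2
G12 = 3.21 GPa

3.21 GPa


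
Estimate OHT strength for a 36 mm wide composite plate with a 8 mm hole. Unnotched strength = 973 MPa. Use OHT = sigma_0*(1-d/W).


OHT = sigma_0*(1-d/W) = 973*(1-8/36) = 756.8 MPa

756.8 MPa


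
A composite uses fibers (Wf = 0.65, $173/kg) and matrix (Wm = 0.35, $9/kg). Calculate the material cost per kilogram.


Cost = cost_f*Wf + cost_m*Wm = 173*0.65 + 9*0.35 = $115.6/kg

$115.6/kg


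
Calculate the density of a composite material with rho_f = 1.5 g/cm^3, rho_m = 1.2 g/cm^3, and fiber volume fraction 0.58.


rho_c = rho_f*Vf + rho_m*(1-Vf) = 1.5*0.58 + 1.2*0.42 = 1.374 g/cm^3

1.374 g/cm^3


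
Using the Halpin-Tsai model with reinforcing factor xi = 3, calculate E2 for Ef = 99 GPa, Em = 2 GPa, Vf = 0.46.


eta = (Ef/Em - 1)/(Ef/Em + xi) = (49.5 - 1)/(49.5 + 3) = 0.9238
E2 = Em*(1+xi*eta*Vf)/(1-eta*Vf) = 7.91 GPa

7.91 GPa


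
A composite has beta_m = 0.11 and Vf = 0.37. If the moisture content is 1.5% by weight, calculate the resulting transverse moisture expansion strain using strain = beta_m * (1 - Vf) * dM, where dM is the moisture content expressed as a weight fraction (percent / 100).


dM = 1.5/100 = 0.015
strain = beta_m * (1-Vf) * dM = 0.11 * 0.63 * 0.015 = 0.0010395

0.0010395


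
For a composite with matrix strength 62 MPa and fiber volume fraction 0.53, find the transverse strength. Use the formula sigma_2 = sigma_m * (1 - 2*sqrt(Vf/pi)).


factor = 1 - 2*sqrt(0.53/pi) = 0.1785
sigma_2 = 62 * 0.1785 = 11.07 MPa

11.07 MPa
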